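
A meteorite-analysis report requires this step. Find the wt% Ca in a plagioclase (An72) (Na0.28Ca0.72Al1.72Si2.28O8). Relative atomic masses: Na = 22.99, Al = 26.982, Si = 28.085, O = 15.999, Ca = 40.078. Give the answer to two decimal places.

Formula mass = 0.28×22.99 + 0.72×40.078 + 1.72×26.982 + 2.28×28.085 + 8×15.999 = 273.728 g/mol, of which 28.856 g is Ca.
So Ca makes up 28.856/273.728 = 0.1054 of the mass, i.e. 10.54%.

10.54 wt%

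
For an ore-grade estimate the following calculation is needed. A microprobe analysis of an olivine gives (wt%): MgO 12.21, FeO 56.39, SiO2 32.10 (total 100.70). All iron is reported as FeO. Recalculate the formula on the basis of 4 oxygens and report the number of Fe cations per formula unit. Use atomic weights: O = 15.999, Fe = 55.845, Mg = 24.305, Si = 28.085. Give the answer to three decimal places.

1.456 Fe apfu

MgO: 12.21/40.304 = 0.30295 mol → 0.30295 mol Mg, 0.30295 mol O.
FeO: 56.39/71.844 = 0.78490 mol → 0.78490 mol Fe, 0.78490 mol O.
SiO2: 32.10/60.083 = 0.53426 mol → 0.53426 mol Si, 1.06852 mol O.
Total oxygen = 2.15637 mol. Normalization factor = 4/2.15637 = 1.85497.
Fe per 4 O = 0.78490 × 1.85497 = 1.456.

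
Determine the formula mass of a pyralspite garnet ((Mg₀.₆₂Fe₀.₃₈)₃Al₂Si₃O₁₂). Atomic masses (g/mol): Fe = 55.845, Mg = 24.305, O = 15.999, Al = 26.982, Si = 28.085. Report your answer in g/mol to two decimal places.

Mg: 1.86 × 24.305 = 45.2073
Fe: 1.14 × 55.845 = 63.6633
Al: 2 × 26.982 = 53.9640
Si: 3 × 28.085 = 84.2550
O: 12 × 15.999 = 191.9880
Summing the contributions gives the formula mass.

439.08 g/mol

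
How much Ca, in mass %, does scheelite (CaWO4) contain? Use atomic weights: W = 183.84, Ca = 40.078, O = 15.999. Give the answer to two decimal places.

Formula mass = 1·40.078 + 1·183.84 + 4·15.999 = 287.914 g/mol, of which 40.078 g is Ca.
So Ca makes up 40.078/287.914 = 0.1392 of the mass, i.e. 13.92%.

13.92 mass %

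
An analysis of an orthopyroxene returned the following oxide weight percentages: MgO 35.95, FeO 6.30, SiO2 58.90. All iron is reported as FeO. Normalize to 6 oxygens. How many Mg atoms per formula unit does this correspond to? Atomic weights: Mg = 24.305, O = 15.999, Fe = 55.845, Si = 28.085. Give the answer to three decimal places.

1.820 Mg apfu

MgO: 35.95/40.304 = 0.89197 mol → 0.89197 mol Mg, 0.89197 mol O.
FeO: 6.30/71.844 = 0.08769 mol → 0.08769 mol Fe, 0.08769 mol O.
SiO2: 58.90/60.083 = 0.98031 mol → 0.98031 mol Si, 1.96062 mol O.
Total oxygen = 2.94028 mol. Normalization factor = 6/2.94028 = 2.04062.
Mg per 6 O = 0.89197 × 2.04062 = 1.820.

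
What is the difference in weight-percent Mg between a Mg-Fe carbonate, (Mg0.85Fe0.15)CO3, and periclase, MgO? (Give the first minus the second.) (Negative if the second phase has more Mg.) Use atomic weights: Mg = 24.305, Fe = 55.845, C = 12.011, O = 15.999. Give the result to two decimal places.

Mg in (Mg0.85Fe0.15)CO3: molar mass 89.044 g/mol; 0.85×24.305 = 20.659 g → 23.20 wt%.
Mg in MgO: molar mass 40.304 g/mol; 1×24.305 = 24.305 g → 60.30 wt%.
Difference = 23.20 − 60.30 = -37.10 percentage points.

-37.10 percentage points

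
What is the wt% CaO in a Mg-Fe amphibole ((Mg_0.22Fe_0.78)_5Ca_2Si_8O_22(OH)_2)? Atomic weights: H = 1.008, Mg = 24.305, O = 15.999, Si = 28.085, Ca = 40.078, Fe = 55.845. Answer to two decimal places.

Molar mass of (Mg_0.22Fe_0.78)_5Ca_2Si_8O_22(OH)_2 = 1.10·24.305 + 3.90·55.845 + 2·40.078 + 8·28.085 + 24·15.999 + 2·1.008 = 935.359 g/mol.
Each formula unit contains 2 Ca, equivalent to 2/1 = 2.0000 mol CaO.
M(CaO) = 1×40.078 + 1×15.999 = 56.077 g/mol.
Mass of CaO per formula unit = 2.0000 × 56.077 = 112.154 g.
CaO wt% = 112.154 / 935.359 × 100 = 11.99%.

11.99 wt%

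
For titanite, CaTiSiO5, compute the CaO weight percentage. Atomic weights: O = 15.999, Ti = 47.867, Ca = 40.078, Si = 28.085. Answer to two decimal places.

28.61 wt%

Molar mass of CaTiSiO5 = 1*40.078 + 1*47.867 + 1*28.085 + 5*15.999 = 196.025 g/mol.
Each formula unit contains 1 Ca, equivalent to 1/1 = 1.0000 mol CaO.
M(CaO) = 1×40.078 + 1×15.999 = 56.077 g/mol.
Mass of CaO per formula unit = 1.0000 × 56.077 = 56.077 g.
CaO wt% = 56.077 / 196.025 × 100 = 28.61%.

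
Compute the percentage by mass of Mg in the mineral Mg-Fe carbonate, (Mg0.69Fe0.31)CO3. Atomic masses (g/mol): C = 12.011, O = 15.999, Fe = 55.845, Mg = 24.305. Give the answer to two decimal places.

17.82 mass %

M((Mg0.69Fe0.31)CO3) = 94.090 g/mol.
Mg contributes 0.69 × 24.305 = 16.770 g per mole.
16.770/94.090 = 0.1782 → 17.82%.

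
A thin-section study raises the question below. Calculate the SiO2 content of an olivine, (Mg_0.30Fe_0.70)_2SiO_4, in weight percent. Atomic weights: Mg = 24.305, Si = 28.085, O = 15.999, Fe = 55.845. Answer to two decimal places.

32.50 wt%

Molar mass of (Mg_0.30Fe_0.70)_2SiO_4 = 0.60*24.305 + 1.40*55.845 + 1*28.085 + 4*15.999 = 184.847 g/mol.
Each formula unit contains 1 Si, equivalent to 1/1 = 1.0000 mol SiO2.
M(SiO2) = 1×28.085 + 2×15.999 = 60.083 g/mol.
Mass of SiO2 per formula unit = 1.0000 × 60.083 = 60.083 g.
SiO2 wt% = 60.083 / 184.847 × 100 = 32.50%.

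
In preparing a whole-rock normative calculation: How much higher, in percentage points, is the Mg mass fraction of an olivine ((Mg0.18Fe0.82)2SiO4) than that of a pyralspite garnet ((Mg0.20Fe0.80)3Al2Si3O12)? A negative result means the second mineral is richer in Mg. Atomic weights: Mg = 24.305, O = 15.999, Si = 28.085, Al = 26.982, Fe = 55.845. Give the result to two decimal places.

M((Mg0.18Fe0.82)2SiO4) = 192.417 g/mol, so wt% Mg = 8.750/192.417 × 100 = 4.55%.
M((Mg0.20Fe0.80)3Al2Si3O12) = 478.818 g/mol, so wt% Mg = 14.583/478.818 × 100 = 3.05%.
4.55 − 3.05 = 1.50 pp.

1.50 percentage points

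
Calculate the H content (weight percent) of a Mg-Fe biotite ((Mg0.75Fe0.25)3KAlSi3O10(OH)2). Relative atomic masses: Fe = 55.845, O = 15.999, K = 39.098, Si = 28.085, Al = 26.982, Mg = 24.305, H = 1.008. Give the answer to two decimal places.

0.46 weight percent

M((Mg0.75Fe0.25)3KAlSi3O10(OH)2) = 440.909 g/mol.
H contributes 2 × 1.008 = 2.016 g per mole.
2.016/440.909 = 0.0046 → 0.46%.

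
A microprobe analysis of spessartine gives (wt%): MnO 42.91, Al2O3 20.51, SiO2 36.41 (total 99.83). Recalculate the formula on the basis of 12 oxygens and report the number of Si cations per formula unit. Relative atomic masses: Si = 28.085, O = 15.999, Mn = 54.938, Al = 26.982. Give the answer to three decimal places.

3.004 Si apfu

42.91 wt% MnO ÷ 70.937 g/mol = 0.60490 mol, giving 0.60490 Mn and 0.60490 O.
20.51 wt% Al2O3 ÷ 101.961 g/mol = 0.20116 mol, giving 0.40232 Al and 0.60348 O.
36.41 wt% SiO2 ÷ 60.083 g/mol = 0.60600 mol, giving 0.60600 Si and 1.21200 O.
Oxygen sums to 2.42038; scaling by 12/2.42038 = 4.95790 puts the formula on 12 O.
Si: 0.60600 × 4.95790 = 3.004 atoms per formula unit.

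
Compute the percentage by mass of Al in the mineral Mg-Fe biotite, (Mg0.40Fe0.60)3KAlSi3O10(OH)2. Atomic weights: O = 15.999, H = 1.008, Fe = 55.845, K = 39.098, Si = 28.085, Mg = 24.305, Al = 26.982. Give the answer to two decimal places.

M((Mg0.40Fe0.60)3KAlSi3O10(OH)2) = 474.026 g/mol.
Al contributes 1 × 26.982 = 26.982 g per mole.
26.982/474.026 = 0.0569 → 5.69%.

5.69 mass %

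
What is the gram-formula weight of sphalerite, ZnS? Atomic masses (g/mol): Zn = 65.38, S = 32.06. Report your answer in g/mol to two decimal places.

The formula mass is the sum 1*65.38 + 1*32.06.

97.44 g/mol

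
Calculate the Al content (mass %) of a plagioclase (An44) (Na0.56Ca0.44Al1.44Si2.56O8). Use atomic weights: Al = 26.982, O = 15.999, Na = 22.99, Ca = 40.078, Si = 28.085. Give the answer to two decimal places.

14.43 mass %

M(Na0.56Ca0.44Al1.44Si2.56O8) = 269.252 g/mol.
Al contributes 1.44 × 26.982 = 38.854 g per mole.
38.854/269.252 = 0.1443 → 14.43%.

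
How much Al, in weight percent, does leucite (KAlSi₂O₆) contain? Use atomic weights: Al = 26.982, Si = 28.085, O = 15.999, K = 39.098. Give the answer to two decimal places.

12.36 weight percent

Formula mass = 1*39.098 + 1*26.982 + 2*28.085 + 6*15.999 = 218.244 g/mol, of which 26.982 g is Al.
So Al makes up 26.982/218.244 = 0.1236 of the mass, i.e. 12.36%.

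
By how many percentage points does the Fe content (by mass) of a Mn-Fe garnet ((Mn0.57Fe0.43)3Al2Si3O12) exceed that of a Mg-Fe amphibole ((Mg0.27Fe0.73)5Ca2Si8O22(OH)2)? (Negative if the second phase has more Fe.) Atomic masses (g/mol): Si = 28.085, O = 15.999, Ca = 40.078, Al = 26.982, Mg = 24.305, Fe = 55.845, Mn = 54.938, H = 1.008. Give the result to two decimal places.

-7.46 percentage points

Fe in (Mn0.57Fe0.43)3Al2Si3O12: molar mass 496.191 g/mol; 1.29×55.845 = 72.040 g → 14.52 wt%.
Fe in (Mg0.27Fe0.73)5Ca2Si8O22(OH)2: molar mass 927.474 g/mol; 3.65×55.845 = 203.834 g → 21.98 wt%.
Difference = 14.52 − 21.98 = -7.46 percentage points.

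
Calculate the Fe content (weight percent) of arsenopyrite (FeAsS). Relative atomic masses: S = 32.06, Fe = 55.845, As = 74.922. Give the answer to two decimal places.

34.30 weight percent

M(FeAsS) = 162.827 g/mol.
Fe contributes 1 × 55.845 = 55.845 g per mole.
55.845/162.827 = 0.3430 → 34.30%.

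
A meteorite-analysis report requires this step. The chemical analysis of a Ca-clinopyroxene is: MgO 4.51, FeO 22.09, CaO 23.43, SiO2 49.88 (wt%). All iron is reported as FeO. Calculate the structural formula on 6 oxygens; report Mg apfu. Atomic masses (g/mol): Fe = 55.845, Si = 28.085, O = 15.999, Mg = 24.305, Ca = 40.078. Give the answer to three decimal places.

MgO: 4.51/40.304 = 0.11190 mol → 0.11190 mol Mg, 0.11190 mol O.
FeO: 22.09/71.844 = 0.30747 mol → 0.30747 mol Fe, 0.30747 mol O.
CaO: 23.43/56.077 = 0.41782 mol → 0.41782 mol Ca, 0.41782 mol O.
SiO2: 49.88/60.083 = 0.83018 mol → 0.83018 mol Si, 1.66036 mol O.
Total oxygen = 2.49755 mol. Normalization factor = 6/2.49755 = 2.40235.
Mg per 6 O = 0.11190 × 2.40235 = 0.269.

0.269 Mg apfu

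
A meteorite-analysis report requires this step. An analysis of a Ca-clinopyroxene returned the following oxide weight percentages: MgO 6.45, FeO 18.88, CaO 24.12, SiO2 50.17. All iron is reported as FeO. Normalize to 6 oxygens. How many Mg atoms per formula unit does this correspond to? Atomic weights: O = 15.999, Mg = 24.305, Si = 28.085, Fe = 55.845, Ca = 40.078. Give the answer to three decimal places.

0.381 Mg apfu

6.45 wt% MgO ÷ 40.304 g/mol = 0.16003 mol, giving 0.16003 Mg and 0.16003 O.
18.88 wt% FeO ÷ 71.844 g/mol = 0.26279 mol, giving 0.26279 Fe and 0.26279 O.
24.12 wt% CaO ÷ 56.077 g/mol = 0.43012 mol, giving 0.43012 Ca and 0.43012 O.
50.17 wt% SiO2 ÷ 60.083 g/mol = 0.83501 mol, giving 0.83501 Si and 1.67002 O.
Oxygen sums to 2.52296; scaling by 6/2.52296 = 2.37816 puts the formula on 6 O.
Mg: 0.16003 × 2.37816 = 0.381 atoms per formula unit.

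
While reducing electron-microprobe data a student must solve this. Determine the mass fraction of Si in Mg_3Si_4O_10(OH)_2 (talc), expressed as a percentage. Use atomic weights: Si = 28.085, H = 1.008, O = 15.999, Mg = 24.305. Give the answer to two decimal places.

Formula mass = 3*24.305 + 4*28.085 + 12*15.999 + 2*1.008 = 379.259 g/mol, of which 112.340 g is Si.
So Si makes up 112.340/379.259 = 0.2962 of the mass, i.e. 29.62%.

29.62 wt%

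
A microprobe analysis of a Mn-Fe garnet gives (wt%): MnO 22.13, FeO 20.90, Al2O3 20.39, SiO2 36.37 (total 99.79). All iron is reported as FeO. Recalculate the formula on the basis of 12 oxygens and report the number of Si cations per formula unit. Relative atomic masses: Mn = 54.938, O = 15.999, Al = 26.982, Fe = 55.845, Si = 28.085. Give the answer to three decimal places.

3.010 Si apfu

22.13 wt% MnO ÷ 70.937 g/mol = 0.31197 mol, giving 0.31197 Mn and 0.31197 O.
20.90 wt% FeO ÷ 71.844 g/mol = 0.29091 mol, giving 0.29091 Fe and 0.29091 O.
20.39 wt% Al2O3 ÷ 101.961 g/mol = 0.19998 mol, giving 0.39996 Al and 0.59994 O.
36.37 wt% SiO2 ÷ 60.083 g/mol = 0.60533 mol, giving 0.60533 Si and 1.21066 O.
Oxygen sums to 2.41348; scaling by 12/2.41348 = 4.97207 puts the formula on 12 O.
Si: 0.60533 × 4.97207 = 3.010 atoms per formula unit.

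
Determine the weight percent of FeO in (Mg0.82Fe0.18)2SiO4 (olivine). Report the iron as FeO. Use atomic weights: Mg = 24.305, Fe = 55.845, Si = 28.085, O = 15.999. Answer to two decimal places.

Formula mass = 152.045 g/mol.
0.36 Fe → 0.3600 mol FeO per formula unit; M(FeO) = 71.844, so FeO mass = 25.864 g.
25.864/152.045 × 100 = 17.01 wt%.

17.01 wt%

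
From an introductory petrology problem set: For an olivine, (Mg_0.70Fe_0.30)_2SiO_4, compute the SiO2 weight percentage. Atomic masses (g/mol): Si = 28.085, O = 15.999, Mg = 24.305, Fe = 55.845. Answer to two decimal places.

M((Mg_0.70Fe_0.30)_2SiO_4) = 159.615 g/mol; M(SiO2) = 60.083 g/mol.
Moles SiO2 per formula unit = 1 Si ÷ 1 = 1.0000.
SiO2 fraction = (1.0000 × 60.083) / 159.615 = 60.083/159.615 = 0.3764.

37.64 wt%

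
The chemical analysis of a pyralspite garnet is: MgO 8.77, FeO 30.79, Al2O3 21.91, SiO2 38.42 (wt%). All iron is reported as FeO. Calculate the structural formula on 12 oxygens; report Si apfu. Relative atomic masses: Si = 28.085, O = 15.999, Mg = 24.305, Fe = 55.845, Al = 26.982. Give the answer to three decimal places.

8.77 wt% MgO ÷ 40.304 g/mol = 0.21760 mol, giving 0.21760 Mg and 0.21760 O.
30.79 wt% FeO ÷ 71.844 g/mol = 0.42857 mol, giving 0.42857 Fe and 0.42857 O.
21.91 wt% Al2O3 ÷ 101.961 g/mol = 0.21489 mol, giving 0.42978 Al and 0.64467 O.
38.42 wt% SiO2 ÷ 60.083 g/mol = 0.63945 mol, giving 0.63945 Si and 1.27890 O.
Oxygen sums to 2.56974; scaling by 12/2.56974 = 4.66973 puts the formula on 12 O.
Si: 0.63945 × 4.66973 = 2.986 atoms per formula unit.

2.986 Si apfu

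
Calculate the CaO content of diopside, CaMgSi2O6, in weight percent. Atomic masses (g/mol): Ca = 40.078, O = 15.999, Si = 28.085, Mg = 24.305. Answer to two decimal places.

25.90 wt%

M(CaMgSi2O6) = 216.547 g/mol; M(CaO) = 56.077 g/mol.
Moles CaO per formula unit = 1 Ca ÷ 1 = 1.0000.
CaO fraction = (1.0000 × 56.077) / 216.547 = 56.077/216.547 = 0.2590.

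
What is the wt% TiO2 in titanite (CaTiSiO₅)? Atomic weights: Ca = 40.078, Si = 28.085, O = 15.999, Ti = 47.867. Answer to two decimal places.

40.74 wt%

Formula mass = 196.025 g/mol.
1 Ti → 1.0000 mol TiO2 per formula unit; M(TiO2) = 79.865, so TiO2 mass = 79.865 g.
79.865/196.025 × 100 = 40.74 wt%.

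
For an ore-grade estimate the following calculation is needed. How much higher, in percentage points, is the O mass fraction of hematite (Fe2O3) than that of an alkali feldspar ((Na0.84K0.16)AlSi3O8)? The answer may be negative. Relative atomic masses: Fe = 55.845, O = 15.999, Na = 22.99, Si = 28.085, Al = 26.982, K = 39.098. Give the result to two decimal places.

First mineral: 47.997 g O in 159.687 g formula = 30.06 wt% O.
Second mineral: 127.992 g O in 264.796 g formula = 48.34 wt% O.
30.06% − 48.34% gives a difference of -18.28 percentage points.

-18.28 percentage points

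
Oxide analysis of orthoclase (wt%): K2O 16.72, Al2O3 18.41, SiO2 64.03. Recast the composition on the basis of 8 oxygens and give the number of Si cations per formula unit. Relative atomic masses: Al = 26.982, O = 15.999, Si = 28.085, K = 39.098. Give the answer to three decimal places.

16.72 wt% K2O ÷ 94.195 g/mol = 0.17750 mol, giving 0.35500 K and 0.17750 O.
18.41 wt% Al2O3 ÷ 101.961 g/mol = 0.18056 mol, giving 0.36112 Al and 0.54168 O.
64.03 wt% SiO2 ÷ 60.083 g/mol = 1.06569 mol, giving 1.06569 Si and 2.13138 O.
Oxygen sums to 2.85056; scaling by 8/2.85056 = 2.80647 puts the formula on 8 O.
Si: 1.06569 × 2.80647 = 2.991 atoms per formula unit.

2.991 Si apfu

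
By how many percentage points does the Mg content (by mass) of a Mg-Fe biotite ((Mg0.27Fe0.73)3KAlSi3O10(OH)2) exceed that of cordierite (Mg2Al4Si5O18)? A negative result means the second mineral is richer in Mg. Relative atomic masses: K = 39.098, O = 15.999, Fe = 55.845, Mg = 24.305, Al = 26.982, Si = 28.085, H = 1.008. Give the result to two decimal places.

First mineral: 19.687 g Mg in 486.327 g formula = 4.05 wt% Mg.
Second mineral: 48.610 g Mg in 584.945 g formula = 8.31 wt% Mg.
4.05% − 8.31% gives a difference of -4.26 percentage points.

-4.26 percentage points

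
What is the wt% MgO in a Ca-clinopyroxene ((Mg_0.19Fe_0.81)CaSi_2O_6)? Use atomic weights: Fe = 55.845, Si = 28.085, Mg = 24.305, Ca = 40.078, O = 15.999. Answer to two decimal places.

M((Mg_0.19Fe_0.81)CaSi_2O_6) = 242.094 g/mol; M(MgO) = 40.304 g/mol.
Moles MgO per formula unit = 0.19 Mg ÷ 1 = 0.1900.
MgO fraction = (0.1900 × 40.304) / 242.094 = 7.658/242.094 = 0.0316.

3.16 wt%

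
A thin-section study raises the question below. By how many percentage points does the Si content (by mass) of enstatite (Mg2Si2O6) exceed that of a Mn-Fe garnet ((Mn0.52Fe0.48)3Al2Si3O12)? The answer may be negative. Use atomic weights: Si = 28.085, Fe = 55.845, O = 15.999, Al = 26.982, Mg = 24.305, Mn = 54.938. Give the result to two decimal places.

11.00 percentage points

M(Mg2Si2O6) = 200.774 g/mol, so wt% Si = 56.170/200.774 × 100 = 27.98%.
M((Mn0.52Fe0.48)3Al2Si3O12) = 496.327 g/mol, so wt% Si = 84.255/496.327 × 100 = 16.98%.
27.98 − 16.98 = 11.00 pp.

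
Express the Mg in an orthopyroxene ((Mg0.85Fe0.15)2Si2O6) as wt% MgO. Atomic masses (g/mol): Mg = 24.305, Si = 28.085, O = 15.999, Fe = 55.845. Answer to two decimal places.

32.59 wt%

Molar mass of (Mg0.85Fe0.15)2Si2O6 = 1.70×24.305 + 0.30×55.845 + 2×28.085 + 6×15.999 = 210.236 g/mol.
Each formula unit contains 1.70 Mg, equivalent to 1.70/1 = 1.7000 mol MgO.
M(MgO) = 1×24.305 + 1×15.999 = 40.304 g/mol.
Mass of MgO per formula unit = 1.7000 × 40.304 = 68.517 g.
MgO wt% = 68.517 / 210.236 × 100 = 32.59%.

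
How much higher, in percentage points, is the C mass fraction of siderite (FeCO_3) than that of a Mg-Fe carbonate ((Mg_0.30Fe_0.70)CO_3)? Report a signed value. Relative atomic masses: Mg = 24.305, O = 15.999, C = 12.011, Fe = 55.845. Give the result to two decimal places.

-0.92 percentage points

C in FeCO_3: molar mass 115.853 g/mol; 1×12.011 = 12.011 g → 10.37 wt%.
C in (Mg_0.30Fe_0.70)CO_3: molar mass 106.391 g/mol; 1×12.011 = 12.011 g → 11.29 wt%.
Difference = 10.37 − 11.29 = -0.92 percentage points.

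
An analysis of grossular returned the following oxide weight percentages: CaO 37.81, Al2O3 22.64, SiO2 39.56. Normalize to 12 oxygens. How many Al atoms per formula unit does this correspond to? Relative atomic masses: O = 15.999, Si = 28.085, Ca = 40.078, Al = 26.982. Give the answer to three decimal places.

CaO (M=56.077): mol = 0.67425; Ca = 0.67425, O = 0.67425.
Al2O3 (M=101.961): mol = 0.22205; Al = 0.44410, O = 0.66615.
SiO2 (M=60.083): mol = 0.65842; Si = 0.65842, O = 1.31684.
ΣO = 2.65724; factor = 12/ΣO = 4.51596.
Al apfu = 0.44410 × 4.51596 = 2.006.

2.006 Al apfu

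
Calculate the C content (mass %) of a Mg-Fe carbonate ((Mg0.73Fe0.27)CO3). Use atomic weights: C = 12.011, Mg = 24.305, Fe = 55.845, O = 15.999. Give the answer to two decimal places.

12.94 mass %

M((Mg0.73Fe0.27)CO3) = 92.829 g/mol.
C contributes 1 × 12.011 = 12.011 g per mole.
12.011/92.829 = 0.1294 → 12.94%.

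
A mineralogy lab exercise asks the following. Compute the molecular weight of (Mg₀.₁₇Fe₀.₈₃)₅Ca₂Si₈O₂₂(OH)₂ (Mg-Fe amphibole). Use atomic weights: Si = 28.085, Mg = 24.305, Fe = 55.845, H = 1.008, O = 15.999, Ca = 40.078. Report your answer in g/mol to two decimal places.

The formula mass is the sum 0.85*24.305 + 4.15*55.845 + 2*40.078 + 8*28.085 + 24*15.999 + 2*1.008.

943.24 g/mol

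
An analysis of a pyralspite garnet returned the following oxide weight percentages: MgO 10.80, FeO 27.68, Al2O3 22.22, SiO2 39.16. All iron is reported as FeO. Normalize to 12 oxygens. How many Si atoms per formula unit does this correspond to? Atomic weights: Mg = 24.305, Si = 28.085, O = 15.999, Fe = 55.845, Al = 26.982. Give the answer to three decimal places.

MgO: 10.80/40.304 = 0.26796 mol → 0.26796 mol Mg, 0.26796 mol O.
FeO: 27.68/71.844 = 0.38528 mol → 0.38528 mol Fe, 0.38528 mol O.
Al2O3: 22.22/101.961 = 0.21793 mol → 0.43586 mol Al, 0.65379 mol O.
SiO2: 39.16/60.083 = 0.65177 mol → 0.65177 mol Si, 1.30354 mol O.
Total oxygen = 2.61057 mol. Normalization factor = 12/2.61057 = 4.59670.
Si per 12 O = 0.65177 × 4.59670 = 2.996.

2.996 Si apfu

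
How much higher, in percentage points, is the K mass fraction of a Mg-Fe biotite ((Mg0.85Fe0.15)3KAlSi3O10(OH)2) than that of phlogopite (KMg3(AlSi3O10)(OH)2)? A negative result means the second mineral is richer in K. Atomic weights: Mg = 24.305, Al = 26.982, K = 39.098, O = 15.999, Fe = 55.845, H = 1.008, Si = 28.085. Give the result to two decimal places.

K in (Mg0.85Fe0.15)3KAlSi3O10(OH)2: molar mass 431.447 g/mol; 1×39.098 = 39.098 g → 9.06 wt%.
K in KMg3(AlSi3O10)(OH)2: molar mass 417.254 g/mol; 1×39.098 = 39.098 g → 9.37 wt%.
Difference = 9.06 − 9.37 = -0.31 percentage points.

-0.31 percentage points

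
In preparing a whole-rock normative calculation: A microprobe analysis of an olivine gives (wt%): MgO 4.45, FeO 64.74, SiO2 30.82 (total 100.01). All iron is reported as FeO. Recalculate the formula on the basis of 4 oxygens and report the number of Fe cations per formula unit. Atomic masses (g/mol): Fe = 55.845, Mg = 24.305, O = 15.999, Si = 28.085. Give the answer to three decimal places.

1.769 Fe apfu

4.45 wt% MgO ÷ 40.304 g/mol = 0.11041 mol, giving 0.11041 Mg and 0.11041 O.
64.74 wt% FeO ÷ 71.844 g/mol = 0.90112 mol, giving 0.90112 Fe and 0.90112 O.
30.82 wt% SiO2 ÷ 60.083 g/mol = 0.51296 mol, giving 0.51296 Si and 1.02592 O.
Oxygen sums to 2.03745; scaling by 4/2.03745 = 1.96324 puts the formula on 4 O.
Fe: 0.90112 × 1.96324 = 1.769 atoms per formula unit.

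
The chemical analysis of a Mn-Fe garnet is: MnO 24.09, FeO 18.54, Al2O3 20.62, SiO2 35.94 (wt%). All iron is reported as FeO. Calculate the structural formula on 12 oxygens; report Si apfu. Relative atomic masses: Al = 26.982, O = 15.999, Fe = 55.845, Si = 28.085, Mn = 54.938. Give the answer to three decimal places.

2.990 Si apfu

MnO (M=70.937): mol = 0.33960; Mn = 0.33960, O = 0.33960.
FeO (M=71.844): mol = 0.25806; Fe = 0.25806, O = 0.25806.
Al2O3 (M=101.961): mol = 0.20223; Al = 0.40446, O = 0.60669.
SiO2 (M=60.083): mol = 0.59817; Si = 0.59817, O = 1.19634.
ΣO = 2.40069; factor = 12/ΣO = 4.99856.
Si apfu = 0.59817 × 4.99856 = 2.990.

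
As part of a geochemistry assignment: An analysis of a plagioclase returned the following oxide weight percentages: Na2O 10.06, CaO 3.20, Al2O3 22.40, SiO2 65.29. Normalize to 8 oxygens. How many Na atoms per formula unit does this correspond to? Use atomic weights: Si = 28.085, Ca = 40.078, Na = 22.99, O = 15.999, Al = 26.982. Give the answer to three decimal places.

Na2O (M=61.979): mol = 0.16231; Na = 0.32462, O = 0.16231.
CaO (M=56.077): mol = 0.05706; Ca = 0.05706, O = 0.05706.
Al2O3 (M=101.961): mol = 0.21969; Al = 0.43938, O = 0.65907.
SiO2 (M=60.083): mol = 1.08666; Si = 1.08666, O = 2.17332.
ΣO = 3.05176; factor = 8/ΣO = 2.62144.
Na apfu = 0.32462 × 2.62144 = 0.851.

0.851 Na apfu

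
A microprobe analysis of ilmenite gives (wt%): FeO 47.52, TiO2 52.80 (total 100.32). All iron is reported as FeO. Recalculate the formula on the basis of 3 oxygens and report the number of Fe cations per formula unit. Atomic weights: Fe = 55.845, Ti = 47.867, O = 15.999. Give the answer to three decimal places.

1.000 Fe apfu

FeO: 47.52/71.844 = 0.66143 mol → 0.66143 mol Fe, 0.66143 mol O.
TiO2: 52.80/79.865 = 0.66112 mol → 0.66112 mol Ti, 1.32224 mol O.
Total oxygen = 1.98367 mol. Normalization factor = 3/1.98367 = 1.51235.
Fe per 3 O = 0.66143 × 1.51235 = 1.000.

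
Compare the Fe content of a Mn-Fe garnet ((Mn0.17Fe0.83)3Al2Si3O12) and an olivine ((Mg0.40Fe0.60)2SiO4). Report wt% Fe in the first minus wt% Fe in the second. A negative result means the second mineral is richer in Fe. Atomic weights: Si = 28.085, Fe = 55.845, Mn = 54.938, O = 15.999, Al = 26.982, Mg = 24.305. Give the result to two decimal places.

M((Mn0.17Fe0.83)3Al2Si3O12) = 497.279 g/mol, so wt% Fe = 139.054/497.279 × 100 = 27.96%.
M((Mg0.40Fe0.60)2SiO4) = 178.539 g/mol, so wt% Fe = 67.014/178.539 × 100 = 37.53%.
27.96 − 37.53 = -9.57 pp.

-9.57 percentage points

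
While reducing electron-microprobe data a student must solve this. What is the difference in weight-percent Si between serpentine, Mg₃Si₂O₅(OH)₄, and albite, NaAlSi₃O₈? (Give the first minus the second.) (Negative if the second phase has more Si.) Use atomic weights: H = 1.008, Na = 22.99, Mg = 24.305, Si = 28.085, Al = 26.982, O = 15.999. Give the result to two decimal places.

M(Mg₃Si₂O₅(OH)₄) = 277.108 g/mol, so wt% Si = 56.170/277.108 × 100 = 20.27%.
M(NaAlSi₃O₈) = 262.219 g/mol, so wt% Si = 84.255/262.219 × 100 = 32.13%.
20.27 − 32.13 = -11.86 pp.

-11.86 percentage points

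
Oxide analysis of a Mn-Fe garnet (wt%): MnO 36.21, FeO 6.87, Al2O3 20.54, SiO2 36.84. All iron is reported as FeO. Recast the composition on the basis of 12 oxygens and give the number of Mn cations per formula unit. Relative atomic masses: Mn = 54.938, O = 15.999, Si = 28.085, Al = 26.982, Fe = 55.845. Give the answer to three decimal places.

MnO (M=70.937): mol = 0.51045; Mn = 0.51045, O = 0.51045.
FeO (M=71.844): mol = 0.09562; Fe = 0.09562, O = 0.09562.
Al2O3 (M=101.961): mol = 0.20145; Al = 0.40290, O = 0.60435.
SiO2 (M=60.083): mol = 0.61315; Si = 0.61315, O = 1.22630.
ΣO = 2.43672; factor = 12/ΣO = 4.92465.
Mn apfu = 0.51045 × 4.92465 = 2.514.

2.514 Mn apfu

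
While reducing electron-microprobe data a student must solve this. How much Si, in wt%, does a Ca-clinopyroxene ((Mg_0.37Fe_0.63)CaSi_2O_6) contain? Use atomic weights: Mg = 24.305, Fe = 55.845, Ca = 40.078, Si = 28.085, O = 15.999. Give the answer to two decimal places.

23.76 wt%

Formula mass = 0.37*24.305 + 0.63*55.845 + 1*40.078 + 2*28.085 + 6*15.999 = 236.417 g/mol, of which 56.170 g is Si.
So Si makes up 56.170/236.417 = 0.2376 of the mass, i.e. 23.76%.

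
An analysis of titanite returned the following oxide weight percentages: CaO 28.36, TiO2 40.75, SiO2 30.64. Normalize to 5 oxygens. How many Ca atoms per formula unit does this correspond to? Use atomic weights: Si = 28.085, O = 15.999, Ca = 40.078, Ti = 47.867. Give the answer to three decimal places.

CaO (M=56.077): mol = 0.50573; Ca = 0.50573, O = 0.50573.
TiO2 (M=79.865): mol = 0.51024; Ti = 0.51024, O = 1.02048.
SiO2 (M=60.083): mol = 0.50996; Si = 0.50996, O = 1.01992.
ΣO = 2.54613; factor = 5/ΣO = 1.96376.
Ca apfu = 0.50573 × 1.96376 = 0.993.

0.993 Ca apfu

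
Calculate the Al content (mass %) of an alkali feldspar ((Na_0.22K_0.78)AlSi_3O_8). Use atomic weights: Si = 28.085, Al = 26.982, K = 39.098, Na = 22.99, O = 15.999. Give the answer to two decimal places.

9.82 mass %

Molar mass of (Na_0.22K_0.78)AlSi_3O_8: 0.22·22.99 + 0.78·39.098 + 1·26.982 + 3·28.085 + 8·15.999 = 274.783 g/mol.
Mass of Al per formula unit: 1 × 26.982 = 26.982 g.
Weight fraction Al = 26.982 / 274.783 = 0.0982.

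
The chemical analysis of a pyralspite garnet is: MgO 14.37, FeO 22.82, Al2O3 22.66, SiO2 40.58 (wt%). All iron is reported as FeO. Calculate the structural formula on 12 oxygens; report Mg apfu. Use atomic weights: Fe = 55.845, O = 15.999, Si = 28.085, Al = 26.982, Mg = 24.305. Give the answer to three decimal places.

1.590 Mg apfu

MgO (M=40.304): mol = 0.35654; Mg = 0.35654, O = 0.35654.
FeO (M=71.844): mol = 0.31763; Fe = 0.31763, O = 0.31763.
Al2O3 (M=101.961): mol = 0.22224; Al = 0.44448, O = 0.66672.
SiO2 (M=60.083): mol = 0.67540; Si = 0.67540, O = 1.35080.
ΣO = 2.69169; factor = 12/ΣO = 4.45817.
Mg apfu = 0.35654 × 4.45817 = 1.590.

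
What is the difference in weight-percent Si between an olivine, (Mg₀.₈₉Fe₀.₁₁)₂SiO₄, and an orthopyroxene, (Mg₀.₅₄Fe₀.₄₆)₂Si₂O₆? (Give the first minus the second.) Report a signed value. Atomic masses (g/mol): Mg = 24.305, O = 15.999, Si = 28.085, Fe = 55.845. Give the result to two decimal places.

-5.42 percentage points

M((Mg₀.₈₉Fe₀.₁₁)₂SiO₄) = 147.630 g/mol, so wt% Si = 28.085/147.630 × 100 = 19.02%.
M((Mg₀.₅₄Fe₀.₄₆)₂Si₂O₆) = 229.791 g/mol, so wt% Si = 56.170/229.791 × 100 = 24.44%.
19.02 − 24.44 = -5.42 pp.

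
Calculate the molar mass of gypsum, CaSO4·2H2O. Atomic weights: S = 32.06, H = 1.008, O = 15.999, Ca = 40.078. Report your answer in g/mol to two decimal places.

172.16 g/mol

Ca: 1 × 40.078 = 40.0780
S: 1 × 32.06 = 32.0600
O: 6 × 15.999 = 95.9940
H: 4 × 1.008 = 4.0320
Summing the contributions gives the formula mass.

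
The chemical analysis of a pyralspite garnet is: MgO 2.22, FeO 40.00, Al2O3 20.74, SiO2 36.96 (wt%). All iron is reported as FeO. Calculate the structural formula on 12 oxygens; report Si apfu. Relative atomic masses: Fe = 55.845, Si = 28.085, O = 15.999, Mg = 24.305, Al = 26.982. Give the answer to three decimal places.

2.22 wt% MgO ÷ 40.304 g/mol = 0.05508 mol, giving 0.05508 Mg and 0.05508 O.
40.00 wt% FeO ÷ 71.844 g/mol = 0.55676 mol, giving 0.55676 Fe and 0.55676 O.
20.74 wt% Al2O3 ÷ 101.961 g/mol = 0.20341 mol, giving 0.40682 Al and 0.61023 O.
36.96 wt% SiO2 ÷ 60.083 g/mol = 0.61515 mol, giving 0.61515 Si and 1.23030 O.
Oxygen sums to 2.45237; scaling by 12/2.45237 = 4.89323 puts the formula on 12 O.
Si: 0.61515 × 4.89323 = 3.010 atoms per formula unit.

3.010 Si apfu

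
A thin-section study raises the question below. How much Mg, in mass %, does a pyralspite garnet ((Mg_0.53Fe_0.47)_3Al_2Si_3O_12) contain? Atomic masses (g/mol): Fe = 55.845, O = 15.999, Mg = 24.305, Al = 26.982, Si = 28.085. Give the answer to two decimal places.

8.63 mass %

Formula mass = 1.59×24.305 + 1.41×55.845 + 2×26.982 + 3×28.085 + 12×15.999 = 447.593 g/mol, of which 38.645 g is Mg.
So Mg makes up 38.645/447.593 = 0.0863 of the mass, i.e. 8.63%.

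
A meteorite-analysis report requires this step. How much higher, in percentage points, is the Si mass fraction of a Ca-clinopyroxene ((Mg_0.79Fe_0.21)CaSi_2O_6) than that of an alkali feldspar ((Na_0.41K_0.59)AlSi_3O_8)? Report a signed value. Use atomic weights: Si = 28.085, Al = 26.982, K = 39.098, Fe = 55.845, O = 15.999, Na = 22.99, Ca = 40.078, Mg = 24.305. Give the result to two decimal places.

First mineral: 56.170 g Si in 223.170 g formula = 25.17 wt% Si.
Second mineral: 84.255 g Si in 271.723 g formula = 31.01 wt% Si.
25.17% − 31.01% gives a difference of -5.84 percentage points.

-5.84 percentage points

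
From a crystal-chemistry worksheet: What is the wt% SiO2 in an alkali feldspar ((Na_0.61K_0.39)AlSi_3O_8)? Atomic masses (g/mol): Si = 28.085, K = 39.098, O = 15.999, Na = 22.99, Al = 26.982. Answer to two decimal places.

M((Na_0.61K_0.39)AlSi_3O_8) = 268.501 g/mol; M(SiO2) = 60.083 g/mol.
Moles SiO2 per formula unit = 3 Si ÷ 1 = 3.0000.
SiO2 fraction = (3.0000 × 60.083) / 268.501 = 180.249/268.501 = 0.6713.

67.13 wt%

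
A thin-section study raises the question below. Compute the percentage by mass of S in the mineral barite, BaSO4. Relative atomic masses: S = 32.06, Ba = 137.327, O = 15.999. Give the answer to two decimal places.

13.74 weight percent

M(BaSO4) = 233.383 g/mol.
S contributes 1 × 32.06 = 32.060 g per mole.
32.060/233.383 = 0.1374 → 13.74%.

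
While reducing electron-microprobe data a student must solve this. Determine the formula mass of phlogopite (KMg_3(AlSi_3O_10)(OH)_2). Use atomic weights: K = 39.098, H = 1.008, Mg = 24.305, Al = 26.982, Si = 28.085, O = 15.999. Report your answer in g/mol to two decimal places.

417.25 g/mol

The formula mass is the sum 1(39.098) + 3(24.305) + 1(26.982) + 3(28.085) + 12(15.999) + 2(1.008).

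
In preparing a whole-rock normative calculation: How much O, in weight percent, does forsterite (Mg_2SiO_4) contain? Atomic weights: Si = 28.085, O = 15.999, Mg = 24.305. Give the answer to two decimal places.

45.49 weight percent

Formula mass = 2·24.305 + 1·28.085 + 4·15.999 = 140.691 g/mol, of which 63.996 g is O.
So O makes up 63.996/140.691 = 0.4549 of the mass, i.e. 45.49%.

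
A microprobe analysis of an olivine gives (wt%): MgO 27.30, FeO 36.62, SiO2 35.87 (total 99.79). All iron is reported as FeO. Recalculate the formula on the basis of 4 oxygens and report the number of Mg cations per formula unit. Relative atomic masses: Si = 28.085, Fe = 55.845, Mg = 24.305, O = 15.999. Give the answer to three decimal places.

1.138 Mg apfu

27.30 wt% MgO ÷ 40.304 g/mol = 0.67735 mol, giving 0.67735 Mg and 0.67735 O.
36.62 wt% FeO ÷ 71.844 g/mol = 0.50972 mol, giving 0.50972 Fe and 0.50972 O.
35.87 wt% SiO2 ÷ 60.083 g/mol = 0.59701 mol, giving 0.59701 Si and 1.19402 O.
Oxygen sums to 2.38109; scaling by 4/2.38109 = 1.67990 puts the formula on 4 O.
Mg: 0.67735 × 1.67990 = 1.138 atoms per formula unit.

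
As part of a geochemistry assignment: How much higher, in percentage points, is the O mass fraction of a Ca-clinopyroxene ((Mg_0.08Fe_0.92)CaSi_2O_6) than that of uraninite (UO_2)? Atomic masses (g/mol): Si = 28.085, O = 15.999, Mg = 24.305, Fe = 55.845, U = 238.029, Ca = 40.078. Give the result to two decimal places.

27.24 percentage points

M((Mg_0.08Fe_0.92)CaSi_2O_6) = 245.564 g/mol, so wt% O = 95.994/245.564 × 100 = 39.09%.
M(UO_2) = 270.027 g/mol, so wt% O = 31.998/270.027 × 100 = 11.85%.
39.09 − 11.85 = 27.24 pp.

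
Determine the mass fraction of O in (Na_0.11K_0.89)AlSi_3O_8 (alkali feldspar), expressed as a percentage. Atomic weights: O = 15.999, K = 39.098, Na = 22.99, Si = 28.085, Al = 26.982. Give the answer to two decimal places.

46.28 weight percent

Molar mass of (Na_0.11K_0.89)AlSi_3O_8: 0.11×22.99 + 0.89×39.098 + 1×26.982 + 3×28.085 + 8×15.999 = 276.555 g/mol.
Mass of O per formula unit: 8 × 15.999 = 127.992 g.
Weight fraction O = 127.992 / 276.555 = 0.4628.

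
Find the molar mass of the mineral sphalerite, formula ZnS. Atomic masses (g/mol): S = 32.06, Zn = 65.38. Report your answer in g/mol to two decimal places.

97.44 g/mol

M = 1×65.38 + 1×32.06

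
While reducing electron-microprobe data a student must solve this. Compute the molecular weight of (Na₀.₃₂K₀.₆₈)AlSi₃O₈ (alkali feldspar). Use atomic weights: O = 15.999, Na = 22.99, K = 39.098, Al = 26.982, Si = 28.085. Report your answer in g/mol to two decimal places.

M = 0.32(22.99) + 0.68(39.098) + 1(26.982) + 3(28.085) + 8(15.999)

273.17 g/mol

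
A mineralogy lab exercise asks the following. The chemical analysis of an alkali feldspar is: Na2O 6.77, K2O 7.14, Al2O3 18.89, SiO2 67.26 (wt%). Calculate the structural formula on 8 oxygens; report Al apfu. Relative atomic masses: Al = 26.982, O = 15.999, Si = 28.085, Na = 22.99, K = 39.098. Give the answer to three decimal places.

Na2O (M=61.979): mol = 0.10923; Na = 0.21846, O = 0.10923.
K2O (M=94.195): mol = 0.07580; K = 0.15160, O = 0.07580.
Al2O3 (M=101.961): mol = 0.18527; Al = 0.37054, O = 0.55581.
SiO2 (M=60.083): mol = 1.11945; Si = 1.11945, O = 2.23890.
ΣO = 2.97974; factor = 8/ΣO = 2.68480.
Al apfu = 0.37054 × 2.68480 = 0.995.

0.995 Al apfu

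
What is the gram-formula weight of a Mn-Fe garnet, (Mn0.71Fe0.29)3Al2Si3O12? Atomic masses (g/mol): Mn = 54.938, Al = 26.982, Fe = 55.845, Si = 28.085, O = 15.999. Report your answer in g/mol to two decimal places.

M = 2.13×54.938 + 0.87×55.845 + 2×26.982 + 3×28.085 + 12×15.999

495.81 g/mol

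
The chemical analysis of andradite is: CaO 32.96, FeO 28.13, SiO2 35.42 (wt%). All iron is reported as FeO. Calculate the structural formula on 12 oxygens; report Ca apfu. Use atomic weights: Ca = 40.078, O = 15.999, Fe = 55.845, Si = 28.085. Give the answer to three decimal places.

3.268 Ca apfu

CaO: 32.96/56.077 = 0.58776 mol → 0.58776 mol Ca, 0.58776 mol O.
FeO: 28.13/71.844 = 0.39154 mol → 0.39154 mol Fe, 0.39154 mol O.
SiO2: 35.42/60.083 = 0.58952 mol → 0.58952 mol Si, 1.17904 mol O.
Total oxygen = 2.15834 mol. Normalization factor = 12/2.15834 = 5.55983.
Ca per 12 O = 0.58776 × 5.55983 = 3.268.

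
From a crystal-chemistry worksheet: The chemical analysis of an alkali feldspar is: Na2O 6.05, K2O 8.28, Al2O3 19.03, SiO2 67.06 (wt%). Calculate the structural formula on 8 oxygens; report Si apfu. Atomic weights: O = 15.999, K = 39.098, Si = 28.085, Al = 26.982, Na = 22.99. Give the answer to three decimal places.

Na2O: 6.05/61.979 = 0.09761 mol → 0.19522 mol Na, 0.09761 mol O.
K2O: 8.28/94.195 = 0.08790 mol → 0.17580 mol K, 0.08790 mol O.
Al2O3: 19.03/101.961 = 0.18664 mol → 0.37328 mol Al, 0.55992 mol O.
SiO2: 67.06/60.083 = 1.11612 mol → 1.11612 mol Si, 2.23224 mol O.
Total oxygen = 2.97767 mol. Normalization factor = 8/2.97767 = 2.68666.
Si per 8 O = 1.11612 × 2.68666 = 2.999.

2.999 Si apfu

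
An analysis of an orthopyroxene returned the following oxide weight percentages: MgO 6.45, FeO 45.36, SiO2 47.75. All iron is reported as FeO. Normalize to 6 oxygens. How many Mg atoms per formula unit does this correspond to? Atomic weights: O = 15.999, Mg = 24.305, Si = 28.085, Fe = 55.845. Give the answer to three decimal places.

MgO (M=40.304): mol = 0.16003; Mg = 0.16003, O = 0.16003.
FeO (M=71.844): mol = 0.63137; Fe = 0.63137, O = 0.63137.
SiO2 (M=60.083): mol = 0.79473; Si = 0.79473, O = 1.58946.
ΣO = 2.38086; factor = 6/ΣO = 2.52010.
Mg apfu = 0.16003 × 2.52010 = 0.403.

0.403 Mg apfu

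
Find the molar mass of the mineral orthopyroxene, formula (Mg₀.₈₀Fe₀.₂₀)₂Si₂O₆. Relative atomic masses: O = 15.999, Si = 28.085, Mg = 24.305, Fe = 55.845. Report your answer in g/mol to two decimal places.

M = 1.60(24.305) + 0.40(55.845) + 2(28.085) + 6(15.999)

213.39 g/mol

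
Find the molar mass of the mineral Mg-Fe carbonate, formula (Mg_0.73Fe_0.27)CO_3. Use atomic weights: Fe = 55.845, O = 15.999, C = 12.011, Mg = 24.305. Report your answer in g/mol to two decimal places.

92.83 g/mol

M = 0.73*24.305 + 0.27*55.845 + 1*12.011 + 3*15.999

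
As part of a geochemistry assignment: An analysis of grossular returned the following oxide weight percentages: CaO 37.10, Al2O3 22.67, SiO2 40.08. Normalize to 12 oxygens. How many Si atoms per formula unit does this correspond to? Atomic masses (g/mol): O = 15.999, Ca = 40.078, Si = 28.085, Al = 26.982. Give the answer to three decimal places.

CaO: 37.10/56.077 = 0.66159 mol → 0.66159 mol Ca, 0.66159 mol O.
Al2O3: 22.67/101.961 = 0.22234 mol → 0.44468 mol Al, 0.66702 mol O.
SiO2: 40.08/60.083 = 0.66708 mol → 0.66708 mol Si, 1.33416 mol O.
Total oxygen = 2.66277 mol. Normalization factor = 12/2.66277 = 4.50659.
Si per 12 O = 0.66708 × 4.50659 = 3.006.

3.006 Si apfu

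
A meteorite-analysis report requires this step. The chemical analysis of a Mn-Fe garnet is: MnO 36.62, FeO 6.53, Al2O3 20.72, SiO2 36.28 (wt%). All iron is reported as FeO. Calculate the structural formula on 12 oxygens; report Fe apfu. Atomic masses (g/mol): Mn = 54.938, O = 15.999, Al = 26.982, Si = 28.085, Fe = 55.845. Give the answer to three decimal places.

36.62 wt% MnO ÷ 70.937 g/mol = 0.51623 mol, giving 0.51623 Mn and 0.51623 O.
6.53 wt% FeO ÷ 71.844 g/mol = 0.09089 mol, giving 0.09089 Fe and 0.09089 O.
20.72 wt% Al2O3 ÷ 101.961 g/mol = 0.20321 mol, giving 0.40642 Al and 0.60963 O.
36.28 wt% SiO2 ÷ 60.083 g/mol = 0.60383 mol, giving 0.60383 Si and 1.20766 O.
Oxygen sums to 2.42441; scaling by 12/2.42441 = 4.94966 puts the formula on 12 O.
Fe: 0.09089 × 4.94966 = 0.450 atoms per formula unit.

0.450 Fe apfu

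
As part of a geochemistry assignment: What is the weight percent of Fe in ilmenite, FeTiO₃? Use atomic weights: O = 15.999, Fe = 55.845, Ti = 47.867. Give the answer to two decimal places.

Formula mass = 1*55.845 + 1*47.867 + 3*15.999 = 151.709 g/mol, of which 55.845 g is Fe.
So Fe makes up 55.845/151.709 = 0.3681 of the mass, i.e. 36.81%.

36.81 weight percent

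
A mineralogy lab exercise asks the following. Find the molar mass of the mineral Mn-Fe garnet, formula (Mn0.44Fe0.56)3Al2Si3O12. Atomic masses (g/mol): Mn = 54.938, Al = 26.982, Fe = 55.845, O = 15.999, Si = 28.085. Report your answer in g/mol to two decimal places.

496.54 g/mol

The formula mass is the sum 1.32·54.938 + 1.68·55.845 + 2·26.982 + 3·28.085 + 12·15.999.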